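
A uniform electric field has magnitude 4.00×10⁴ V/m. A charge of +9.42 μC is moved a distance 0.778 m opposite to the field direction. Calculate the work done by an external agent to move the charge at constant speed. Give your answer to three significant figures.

0.293 J

The potential change for a displacement 0.778 m opposite to the field direction is ΔV = +Ed = 3.11×10⁴ V.
W_ext = qΔV = 0.293 J.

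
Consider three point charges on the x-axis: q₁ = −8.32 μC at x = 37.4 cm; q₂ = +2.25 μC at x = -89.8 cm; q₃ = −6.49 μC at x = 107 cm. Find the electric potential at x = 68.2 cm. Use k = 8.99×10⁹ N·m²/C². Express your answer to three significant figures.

-3.80×10⁵ V

Electric potential is a scalar, so the contributions from each charge add algebraically: V = Σ kqᵢ/rᵢ.
Distances from the field point to each charge: r₁ = 0.308 m, r₂ = 1.58 m, r₃ = 0.388 m.
V = k[(-8.32×10⁻⁶)/(0.308) + (2.25×10⁻⁶)/(1.58) + (-6.49×10⁻⁶)/(0.388)] = -3.80×10⁵ V.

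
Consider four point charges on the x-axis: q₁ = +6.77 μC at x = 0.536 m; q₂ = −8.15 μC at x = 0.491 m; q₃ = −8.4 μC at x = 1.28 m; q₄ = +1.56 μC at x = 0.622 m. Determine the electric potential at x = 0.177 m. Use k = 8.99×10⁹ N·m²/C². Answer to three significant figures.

Electric potential is a scalar, so the contributions from each charge add algebraically: V = Σ kqᵢ/rᵢ.
Distances from the field point to each charge: r₁ = 0.359 m, r₂ = 0.314 m, r₃ = 1.10 m, r₄ = 0.445 m.
V = k[(6.77×10⁻⁶)/(0.359) + (-8.15×10⁻⁶)/(0.314) + (-8.40×10⁻⁶)/(1.10) + (1.56×10⁻⁶)/(0.445)] = -1.01×10⁵ V.

-1.01×10⁵ V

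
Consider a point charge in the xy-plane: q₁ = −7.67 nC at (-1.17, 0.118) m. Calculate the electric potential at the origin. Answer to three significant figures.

-58.6 V

Electric potential is a scalar, so the contributions from each charge add algebraically: V = Σ kqᵢ/rᵢ.
Distances from the field point to each charge: r₁ = 1.18 m.
V = k[(-7.67×10⁻⁹)/(1.18)] = -58.6 V.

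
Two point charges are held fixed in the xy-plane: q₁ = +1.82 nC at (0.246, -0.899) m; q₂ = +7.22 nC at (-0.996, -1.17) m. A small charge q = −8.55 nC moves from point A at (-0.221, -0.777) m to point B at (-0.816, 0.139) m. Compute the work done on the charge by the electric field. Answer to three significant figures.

The work done by the electric force is W_field = −ΔU = −q(V_B − V_A) = q(V_A − V_B).
At A: distances to the source charges are 0.483 m, 0.869 m; V_A = Σ kqᵢ/rᵢ = 109 V.
At B: distances to the source charges are 1.49 m, 1.32 m; V_B = Σ kqᵢ/rᵢ = 60.1 V.
ΔV = V_B − V_A = -48.5 V.
W_field = −qΔV = −(-8.55×10⁻⁹ C)(-48.5 V) = -4.14×10⁻⁷ J.

-4.14×10⁻⁷ J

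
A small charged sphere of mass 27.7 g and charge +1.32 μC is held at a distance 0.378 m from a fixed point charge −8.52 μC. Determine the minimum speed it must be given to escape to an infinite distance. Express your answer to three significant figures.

To just escape, total mechanical energy must reach zero at infinity: ½mv²_min + U = 0, so ½mv²_min = −U = |kQq|/r.
|U| = |kQq|/r = (8.99×10⁹ N·m²/C²)(8.52×10⁻⁶)(1.32×10⁻⁶)/(0.378) = 0.267 J.
v_min = √(2|U|/m) = √(2·0.267/0.0277) = 4.39 m/s.

4.39 m/s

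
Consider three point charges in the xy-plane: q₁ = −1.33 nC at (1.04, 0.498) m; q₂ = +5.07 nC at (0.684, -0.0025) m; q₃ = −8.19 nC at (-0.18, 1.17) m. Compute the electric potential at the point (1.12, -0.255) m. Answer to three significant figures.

Electric potential is a scalar, so the contributions from each charge add algebraically: V = Σ kqᵢ/rᵢ.
Distances from the field point to each charge: r₁ = 0.757 m, r₂ = 0.504 m, r₃ = 1.93 m.
V = k[(-1.33×10⁻⁹)/(0.757) + (5.07×10⁻⁹)/(0.504) + (-8.19×10⁻⁹)/(1.93)] = 36.5 V.

36.5 V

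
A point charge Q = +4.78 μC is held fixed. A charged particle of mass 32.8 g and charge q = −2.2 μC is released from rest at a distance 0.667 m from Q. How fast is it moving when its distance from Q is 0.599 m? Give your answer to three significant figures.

Only the electrostatic force acts, so mechanical energy is conserved: ½mv² = U₁ − U₂ = kQq(1/r₁ − 1/r₂).
U₁ − U₂ = (8.99×10⁹ N·m²/C²)(4.78×10⁻⁶ C)(-2.20×10⁻⁶ C)(1/0.667 − 1/0.599) = 0.0161 J.
v = √(2·0.0161/0.0328) = 0.991 m/s.

0.991 m/s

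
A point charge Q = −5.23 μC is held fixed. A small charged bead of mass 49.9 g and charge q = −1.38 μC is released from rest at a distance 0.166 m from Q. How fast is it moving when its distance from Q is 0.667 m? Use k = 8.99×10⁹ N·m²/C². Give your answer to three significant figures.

3.43 m/s

Only the electrostatic force acts, so mechanical energy is conserved: ½mv² = U₁ − U₂ = kQq(1/r₁ − 1/r₂).
U₁ − U₂ = (8.99×10⁹ N·m²/C²)(-5.23×10⁻⁶ C)(-1.38×10⁻⁶ C)(1/0.166 − 1/0.667) = 0.294 J.
v = √(2·0.294/0.0499) = 3.43 m/s.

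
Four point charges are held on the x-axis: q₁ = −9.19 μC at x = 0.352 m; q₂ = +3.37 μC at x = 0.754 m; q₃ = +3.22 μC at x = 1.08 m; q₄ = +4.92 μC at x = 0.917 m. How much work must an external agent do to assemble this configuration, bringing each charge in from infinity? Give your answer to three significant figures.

0.310 J

The work to assemble the configuration equals its total potential energy, U = Σ kqᵢqⱼ/rᵢⱼ over all pairs.
Pair separations: r₁₂ = 0.402 m, r₁₃ = 0.728 m, r₁₄ = 0.565 m, r₂₃ = 0.326 m, r₂₄ = 0.163 m, r₃₄ = 0.163 m.
Summing all 6 pair terms gives U = 0.310 J.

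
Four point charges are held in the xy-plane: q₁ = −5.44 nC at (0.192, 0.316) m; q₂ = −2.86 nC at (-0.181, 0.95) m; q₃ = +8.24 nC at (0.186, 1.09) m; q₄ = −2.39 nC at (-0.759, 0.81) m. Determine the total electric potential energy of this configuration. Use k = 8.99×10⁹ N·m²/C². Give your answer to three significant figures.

The assembly work is the sum of pairwise potential energies, U = Σ_{i<j} kqᵢqⱼ/rᵢⱼ.
Pair separations: r₁₂ = 0.736 m, r₁₃ = 0.774 m, r₁₄ = 1.07 m, r₂₃ = 0.393 m, r₂₄ = 0.595 m, r₃₄ = 0.986 m.
Summing all 6 pair terms gives U = -8.37×10⁻⁷ J.

-8.37×10⁻⁷ J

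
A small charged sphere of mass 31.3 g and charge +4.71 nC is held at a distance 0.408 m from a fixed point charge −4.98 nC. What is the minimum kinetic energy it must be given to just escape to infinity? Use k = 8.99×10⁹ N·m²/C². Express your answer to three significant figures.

5.17×10⁻⁷ J

To just escape, total mechanical energy must reach zero at infinity: ½mv²_min + U = 0, so ½mv²_min = −U = |kQq|/r.
|U| = |kQq|/r = (8.99×10⁹ N·m²/C²)(4.98×10⁻⁹)(4.71×10⁻⁹)/(0.408) = 5.17×10⁻⁷ J.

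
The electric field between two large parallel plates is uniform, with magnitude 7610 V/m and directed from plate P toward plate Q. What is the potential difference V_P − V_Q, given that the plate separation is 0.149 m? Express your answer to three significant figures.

1130 V

In a uniform field, potential decreases in the direction of E: ΔV = −E·d for a displacement d parallel to E.
Going from Q to P is a displacement of 0.149 m opposite to the field, so V_P − V_Q = +Ed = 1130 V.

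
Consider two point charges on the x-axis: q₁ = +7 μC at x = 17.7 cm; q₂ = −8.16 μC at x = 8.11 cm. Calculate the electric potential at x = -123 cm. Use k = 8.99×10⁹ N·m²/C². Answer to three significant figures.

-1.12×10⁴ V

Electric potential is a scalar, so the contributions from each charge add algebraically: V = Σ kqᵢ/rᵢ.
Distances from the field point to each charge: r₁ = 1.41 m, r₂ = 1.31 m.
V = k[(7.00×10⁻⁶)/(1.41) + (-8.16×10⁻⁶)/(1.31)] = -1.12×10⁴ V.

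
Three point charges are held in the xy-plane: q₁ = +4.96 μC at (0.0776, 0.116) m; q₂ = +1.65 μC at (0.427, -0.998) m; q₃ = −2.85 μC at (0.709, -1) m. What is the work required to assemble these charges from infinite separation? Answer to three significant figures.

The assembly work is the sum of pairwise potential energies, U = Σ_{i<j} kqᵢqⱼ/rᵢⱼ.
Pair separations: r₁₂ = 1.17 m, r₁₃ = 1.28 m, r₂₃ = 0.282 m.
U = (0.0630) + (-0.0991) + (-0.150) = -0.186 J.

-0.186 J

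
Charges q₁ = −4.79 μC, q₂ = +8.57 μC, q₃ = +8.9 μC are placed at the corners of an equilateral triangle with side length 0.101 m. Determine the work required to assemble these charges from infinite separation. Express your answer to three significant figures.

-0.659 J

The work to assemble the configuration equals its total potential energy, U = Σ kqᵢqⱼ/rᵢⱼ over all pairs.
All three pair separations equal the side length, 0.101 m.
U = (-3.65) + (-3.79) + (6.79) = -0.659 J.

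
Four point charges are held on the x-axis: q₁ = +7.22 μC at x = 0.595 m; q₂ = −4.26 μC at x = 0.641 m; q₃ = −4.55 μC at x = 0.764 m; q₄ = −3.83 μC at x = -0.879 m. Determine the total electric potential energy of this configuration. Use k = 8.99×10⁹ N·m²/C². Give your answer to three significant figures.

The work to assemble the configuration equals its total potential energy, U = Σ kqᵢqⱼ/rᵢⱼ over all pairs.
Pair separations: r₁₂ = 0.0460 m, r₁₃ = 0.169 m, r₁₄ = 1.47 m, r₂₃ = 0.123 m, r₂₄ = 1.52 m, r₃₄ = 1.64 m.
Summing all 6 pair terms gives U = -6.32 J.

-6.32 J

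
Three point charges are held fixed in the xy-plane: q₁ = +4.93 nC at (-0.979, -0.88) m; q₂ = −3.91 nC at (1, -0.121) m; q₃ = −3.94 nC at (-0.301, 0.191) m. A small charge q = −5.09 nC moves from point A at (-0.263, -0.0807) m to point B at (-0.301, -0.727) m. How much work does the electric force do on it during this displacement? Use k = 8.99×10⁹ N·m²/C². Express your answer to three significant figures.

5.92×10⁻⁷ J

The work done by the electric force is W_field = −ΔU = −q(V_B − V_A) = q(V_A − V_B).
At A: distances to the source charges are 1.07 m, 1.26 m, 0.274 m; V_A = Σ kqᵢ/rᵢ = -116 V.
At B: distances to the source charges are 0.695 m, 1.44 m, 0.918 m; V_B = Σ kqᵢ/rᵢ = 0.690 V.
ΔV = V_B − V_A = 116 V.
W_field = −qΔV = −(-5.09×10⁻⁹ C)(116 V) = 5.92×10⁻⁷ J.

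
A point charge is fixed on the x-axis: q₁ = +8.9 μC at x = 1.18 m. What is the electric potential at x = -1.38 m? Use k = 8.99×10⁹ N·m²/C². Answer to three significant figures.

Electric potential is a scalar, so the contributions from each charge add algebraically: V = Σ kqᵢ/rᵢ.
V = k[(8.90×10⁻⁶)/(2.56)] = 3.13×10⁴ V.

3.13×10⁴ V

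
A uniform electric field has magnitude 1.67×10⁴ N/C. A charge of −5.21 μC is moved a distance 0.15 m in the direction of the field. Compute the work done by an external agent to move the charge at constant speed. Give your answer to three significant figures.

The potential change for a displacement 0.15 m in the direction of the field is ΔV = −Ed = -2500 V.
W_ext = qΔV = 0.0131 J.

0.0131 J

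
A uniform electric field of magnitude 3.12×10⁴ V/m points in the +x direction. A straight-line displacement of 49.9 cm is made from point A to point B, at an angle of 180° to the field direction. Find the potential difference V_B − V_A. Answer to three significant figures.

1.56×10⁴ V

Only the component of displacement along E changes the potential: ΔV = −E·d·cosθ.
ΔV = −(3.12×10⁴ V/m)(0.499 m)cos180° = 1.56×10⁴ V.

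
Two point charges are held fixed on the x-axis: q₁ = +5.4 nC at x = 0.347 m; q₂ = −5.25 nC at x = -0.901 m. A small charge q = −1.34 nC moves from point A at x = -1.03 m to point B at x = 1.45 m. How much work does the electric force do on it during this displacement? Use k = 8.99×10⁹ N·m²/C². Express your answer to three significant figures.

The work done by the electric force is W_field = −ΔU = −q(V_B − V_A) = q(V_A − V_B).
At A: distances to the source charges are 1.38 m, 0.129 m; V_A = Σ kqᵢ/rᵢ = -331 V.
At B: distances to the source charges are 1.10 m, 2.35 m; V_B = Σ kqᵢ/rᵢ = 23.9 V.
ΔV = V_B − V_A = 355 V.
W_field = −qΔV = −(-1.34×10⁻⁹ C)(355 V) = 4.75×10⁻⁷ J.

4.75×10⁻⁷ J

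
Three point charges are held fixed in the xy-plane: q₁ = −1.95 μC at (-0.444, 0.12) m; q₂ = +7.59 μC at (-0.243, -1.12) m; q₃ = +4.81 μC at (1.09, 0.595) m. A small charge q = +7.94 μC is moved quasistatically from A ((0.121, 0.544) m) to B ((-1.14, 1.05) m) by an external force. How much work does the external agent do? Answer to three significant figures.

-0.213 J

For quasistatic motion the external work equals the change in potential energy: W_ext = qΔV = q(V_B − V_A).
At A: distances to the source charges are 0.706 m, 1.70 m, 0.970 m; V_A = Σ kqᵢ/rᵢ = 5.98×10⁴ V.
At B: distances to the source charges are 1.16 m, 2.35 m, 2.28 m; V_B = Σ kqᵢ/rᵢ = 3.30×10⁴ V.
ΔV = V_B − V_A = -2.68×10⁴ V.
W_ext = qΔV = (7.94×10⁻⁶ C)(-2.68×10⁴ V) = -0.213 J.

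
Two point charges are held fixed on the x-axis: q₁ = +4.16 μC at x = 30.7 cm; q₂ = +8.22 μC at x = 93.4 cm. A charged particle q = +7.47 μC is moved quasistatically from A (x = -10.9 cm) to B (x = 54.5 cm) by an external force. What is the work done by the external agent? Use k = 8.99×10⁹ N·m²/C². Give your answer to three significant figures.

For quasistatic motion the external work equals the change in potential energy: W_ext = qΔV = q(V_B − V_A).
At A: distances to the source charges are 0.416 m, 1.04 m; V_A = Σ kqᵢ/rᵢ = 1.61×10⁵ V.
At B: distances to the source charges are 0.238 m, 0.389 m; V_B = Σ kqᵢ/rᵢ = 3.47×10⁵ V.
ΔV = V_B − V_A = 1.86×10⁵ V.
W_ext = qΔV = (7.47×10⁻⁶ C)(1.86×10⁵ V) = 1.39 J.

1.39 J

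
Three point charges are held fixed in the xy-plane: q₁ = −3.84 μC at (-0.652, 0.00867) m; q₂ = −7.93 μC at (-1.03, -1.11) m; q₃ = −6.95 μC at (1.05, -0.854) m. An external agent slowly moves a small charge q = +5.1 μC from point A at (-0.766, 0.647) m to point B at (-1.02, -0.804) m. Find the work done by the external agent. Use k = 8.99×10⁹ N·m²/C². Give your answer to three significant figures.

-0.927 J

For quasistatic motion the external work equals the change in potential energy: W_ext = qΔV = q(V_B − V_A).
At A: distances to the source charges are 0.648 m, 1.78 m, 2.36 m; V_A = Σ kqᵢ/rᵢ = -1.20×10⁵ V.
At B: distances to the source charges are 0.892 m, 0.306 m, 2.07 m; V_B = Σ kqᵢ/rᵢ = -3.02×10⁵ V.
ΔV = V_B − V_A = -1.82×10⁵ V.
W_ext = qΔV = (5.10×10⁻⁶ C)(-1.82×10⁵ V) = -0.927 J.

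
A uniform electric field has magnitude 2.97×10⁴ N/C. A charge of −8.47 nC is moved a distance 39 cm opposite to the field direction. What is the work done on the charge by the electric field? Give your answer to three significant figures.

The potential change for a displacement 39 cm opposite to the field direction is ΔV = +Ed = 1.16×10⁴ V.
W_field = −qΔV = 9.81×10⁻⁵ J.

9.81×10⁻⁵ J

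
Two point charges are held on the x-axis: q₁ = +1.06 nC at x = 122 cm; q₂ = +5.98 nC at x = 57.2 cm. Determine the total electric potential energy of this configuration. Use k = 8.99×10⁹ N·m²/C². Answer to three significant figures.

8.79×10⁻⁸ J

The work to assemble the configuration equals its total potential energy, U = Σ kqᵢqⱼ/rᵢⱼ over all pairs.
Pair separations: r₁₂ = 0.648 m.
U = (8.79×10⁻⁸) = 8.79×10⁻⁸ J.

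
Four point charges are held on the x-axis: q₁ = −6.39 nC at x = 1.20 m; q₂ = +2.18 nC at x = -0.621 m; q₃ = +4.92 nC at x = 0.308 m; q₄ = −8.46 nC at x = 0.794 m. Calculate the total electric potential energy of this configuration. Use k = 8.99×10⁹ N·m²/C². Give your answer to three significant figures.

2.81×10⁻⁸ J

The assembly work is the sum of pairwise potential energies, U = Σ_{i<j} kqᵢqⱼ/rᵢⱼ.
Pair separations: r₁₂ = 1.82 m, r₁₃ = 0.892 m, r₁₄ = 0.406 m, r₂₃ = 0.929 m, r₂₄ = 1.42 m, r₃₄ = 0.486 m.
Summing all 6 pair terms gives U = 2.81×10⁻⁸ J.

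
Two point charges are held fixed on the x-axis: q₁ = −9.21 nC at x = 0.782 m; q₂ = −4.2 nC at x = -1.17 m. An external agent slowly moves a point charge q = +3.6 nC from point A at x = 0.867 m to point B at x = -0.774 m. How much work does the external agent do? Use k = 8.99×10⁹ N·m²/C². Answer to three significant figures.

3.04×10⁻⁶ J

For quasistatic motion the external work equals the change in potential energy: W_ext = qΔV = q(V_B − V_A).
At A: distances to the source charges are 0.0850 m, 2.04 m; V_A = Σ kqᵢ/rᵢ = -993 V.
At B: distances to the source charges are 1.56 m, 0.396 m; V_B = Σ kqᵢ/rᵢ = -149 V.
ΔV = V_B − V_A = 844 V.
W_ext = qΔV = (3.60×10⁻⁹ C)(844 V) = 3.04×10⁻⁶ J.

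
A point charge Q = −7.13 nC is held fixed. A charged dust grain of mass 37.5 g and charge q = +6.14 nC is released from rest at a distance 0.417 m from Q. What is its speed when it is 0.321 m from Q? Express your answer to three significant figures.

Only the electrostatic force acts, so mechanical energy is conserved: ½mv² = U₁ − U₂ = kQq(1/r₁ − 1/r₂).
U₁ − U₂ = (8.99×10⁹ N·m²/C²)(-7.13×10⁻⁹ C)(6.14×10⁻⁹ C)(1/0.417 − 1/0.321) = 2.82×10⁻⁷ J.
v = √(2·2.82×10⁻⁷/0.0375) = 3.88×10⁻³ m/s.

3.88×10⁻³ m/s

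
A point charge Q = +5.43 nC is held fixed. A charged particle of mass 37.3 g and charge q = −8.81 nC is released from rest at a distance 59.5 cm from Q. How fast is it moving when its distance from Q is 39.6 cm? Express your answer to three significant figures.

4.41×10⁻³ m/s

Only the electrostatic force acts, so mechanical energy is conserved: ½mv² = U₁ − U₂ = kQq(1/r₁ − 1/r₂).
U₁ − U₂ = (8.99×10⁹ N·m²/C²)(5.43×10⁻⁹ C)(-8.81×10⁻⁹ C)(1/0.595 − 1/0.396) = 3.63×10⁻⁷ J.
v = √(2·3.63×10⁻⁷/0.0373) = 4.41×10⁻³ m/s.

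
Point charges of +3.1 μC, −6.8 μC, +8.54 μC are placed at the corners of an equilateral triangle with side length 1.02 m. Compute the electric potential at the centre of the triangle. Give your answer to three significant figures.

The total potential is the scalar sum of each charge's contribution, V = Σ kqᵢ/rᵢ.
The distance from each vertex to the centroid is a/√3 = 0.589 m.
V = k[(3.10×10⁻⁶)/(0.589) + (-6.80×10⁻⁶)/(0.589) + (8.54×10⁻⁶)/(0.589)] = 7.39×10⁴ V.

7.39×10⁴ V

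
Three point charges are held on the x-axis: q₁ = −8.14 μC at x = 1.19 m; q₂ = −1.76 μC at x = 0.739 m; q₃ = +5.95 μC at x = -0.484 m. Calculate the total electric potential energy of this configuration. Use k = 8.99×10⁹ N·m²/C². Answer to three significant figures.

-0.0515 J

The assembly work is the sum of pairwise potential energies, U = Σ_{i<j} kqᵢqⱼ/rᵢⱼ.
Pair separations: r₁₂ = 0.451 m, r₁₃ = 1.67 m, r₂₃ = 1.22 m.
U = (0.286) + (-0.260) + (-0.0770) = -0.0515 J.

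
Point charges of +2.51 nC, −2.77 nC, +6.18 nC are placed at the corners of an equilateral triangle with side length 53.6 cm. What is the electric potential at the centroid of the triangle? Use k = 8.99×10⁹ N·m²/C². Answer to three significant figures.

The total potential is the scalar sum of each charge's contribution, V = Σ kqᵢ/rᵢ.
The distance from each vertex to the centroid is a/√3 = 0.309 m.
V = k[(2.51×10⁻⁹)/(0.309) + (-2.77×10⁻⁹)/(0.309) + (6.18×10⁻⁹)/(0.309)] = 172 V.

172 V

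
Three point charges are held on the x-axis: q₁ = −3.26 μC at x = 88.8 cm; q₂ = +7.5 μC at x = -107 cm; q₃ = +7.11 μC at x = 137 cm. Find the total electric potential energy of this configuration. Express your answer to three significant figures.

The work to assemble the configuration equals its total potential energy, U = Σ kqᵢqⱼ/rᵢⱼ over all pairs.
Pair separations: r₁₂ = 1.96 m, r₁₃ = 0.482 m, r₂₃ = 2.44 m.
U = (-0.112) + (-0.432) + (0.196) = -0.348 J.

-0.348 J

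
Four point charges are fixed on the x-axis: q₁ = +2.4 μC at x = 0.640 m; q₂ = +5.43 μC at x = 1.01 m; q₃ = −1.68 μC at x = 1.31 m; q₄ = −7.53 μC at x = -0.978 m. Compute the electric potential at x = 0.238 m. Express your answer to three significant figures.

The total potential is the scalar sum of each charge's contribution, V = Σ kqᵢ/rᵢ.
Distances from the field point to each charge: r₁ = 0.402 m, r₂ = 0.772 m, r₃ = 1.07 m, r₄ = 1.22 m.
V = k[(2.40×10⁻⁶)/(0.402) + (5.43×10⁻⁶)/(0.772) + (-1.68×10⁻⁶)/(1.07) + (-7.53×10⁻⁶)/(1.22)] = 4.71×10⁴ V.

4.71×10⁴ V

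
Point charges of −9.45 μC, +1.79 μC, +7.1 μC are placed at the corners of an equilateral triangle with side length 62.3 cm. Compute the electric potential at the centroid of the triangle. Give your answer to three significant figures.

-1.40×10⁴ V

The total potential is the scalar sum of each charge's contribution, V = Σ kqᵢ/rᵢ.
The distance from each vertex to the centroid is a/√3 = 0.360 m.
V = k[(-9.45×10⁻⁶)/(0.360) + (1.79×10⁻⁶)/(0.360) + (7.10×10⁻⁶)/(0.360)] = -1.40×10⁴ V.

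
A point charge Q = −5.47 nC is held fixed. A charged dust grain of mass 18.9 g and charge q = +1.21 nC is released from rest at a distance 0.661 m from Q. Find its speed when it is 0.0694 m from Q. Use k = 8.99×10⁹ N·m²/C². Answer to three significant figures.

9.01×10⁻³ m/s

Only the electrostatic force acts, so mechanical energy is conserved: ½mv² = U₁ − U₂ = kQq(1/r₁ − 1/r₂).
U₁ − U₂ = (8.99×10⁹ N·m²/C²)(-5.47×10⁻⁹ C)(1.21×10⁻⁹ C)(1/0.661 − 1/0.0694) = 7.67×10⁻⁷ J.
v = √(2·7.67×10⁻⁷/0.0189) = 9.01×10⁻³ m/s.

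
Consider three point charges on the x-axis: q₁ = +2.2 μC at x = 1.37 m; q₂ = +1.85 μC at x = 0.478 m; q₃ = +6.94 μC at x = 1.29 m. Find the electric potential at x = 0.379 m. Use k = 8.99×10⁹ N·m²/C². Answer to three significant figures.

The total potential is the scalar sum of each charge's contribution, V = Σ kqᵢ/rᵢ.
Distances from the field point to each charge: r₁ = 0.991 m, r₂ = 0.0990 m, r₃ = 0.911 m.
V = k[(2.20×10⁻⁶)/(0.991) + (1.85×10⁻⁶)/(0.0990) + (6.94×10⁻⁶)/(0.911)] = 2.56×10⁵ V.

2.56×10⁵ V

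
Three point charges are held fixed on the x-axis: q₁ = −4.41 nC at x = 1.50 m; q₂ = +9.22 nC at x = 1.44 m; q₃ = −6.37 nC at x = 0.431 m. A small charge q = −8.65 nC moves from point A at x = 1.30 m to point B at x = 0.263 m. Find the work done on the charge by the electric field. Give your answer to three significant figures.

-5.45×10⁻⁶ J

The work done by the electric force is W_field = −ΔU = −q(V_B − V_A) = q(V_A − V_B).
At A: distances to the source charges are 0.200 m, 0.140 m, 0.869 m; V_A = Σ kqᵢ/rᵢ = 328 V.
At B: distances to the source charges are 1.24 m, 1.18 m, 0.168 m; V_B = Σ kqᵢ/rᵢ = -302 V.
ΔV = V_B − V_A = -630 V.
W_field = −qΔV = −(-8.65×10⁻⁹ C)(-630 V) = -5.45×10⁻⁶ J.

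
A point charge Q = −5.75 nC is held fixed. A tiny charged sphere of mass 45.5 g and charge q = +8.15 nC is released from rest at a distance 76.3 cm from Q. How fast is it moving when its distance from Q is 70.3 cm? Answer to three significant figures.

Only the electrostatic force acts, so mechanical energy is conserved: ½mv² = U₁ − U₂ = kQq(1/r₁ − 1/r₂).
U₁ − U₂ = (8.99×10⁹ N·m²/C²)(-5.75×10⁻⁹ C)(8.15×10⁻⁹ C)(1/0.763 − 1/0.703) = 4.71×10⁻⁸ J.
v = √(2·4.71×10⁻⁸/0.0455) = 1.44×10⁻³ m/s.

1.44×10⁻³ m/s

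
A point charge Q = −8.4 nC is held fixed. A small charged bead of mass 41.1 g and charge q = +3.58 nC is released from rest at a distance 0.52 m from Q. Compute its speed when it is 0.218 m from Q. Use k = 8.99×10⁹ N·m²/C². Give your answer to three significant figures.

5.92×10⁻³ m/s

Only the electrostatic force acts, so mechanical energy is conserved: ½mv² = U₁ − U₂ = kQq(1/r₁ − 1/r₂).
U₁ − U₂ = (8.99×10⁹ N·m²/C²)(-8.40×10⁻⁹ C)(3.58×10⁻⁹ C)(1/0.520 − 1/0.218) = 7.20×10⁻⁷ J.
v = √(2·7.20×10⁻⁷/0.0411) = 5.92×10⁻³ m/s.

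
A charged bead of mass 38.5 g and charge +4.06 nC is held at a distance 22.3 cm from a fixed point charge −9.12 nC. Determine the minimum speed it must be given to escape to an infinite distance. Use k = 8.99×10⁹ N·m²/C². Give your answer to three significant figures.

To just escape, total mechanical energy must reach zero at infinity: ½mv²_min + U = 0, so ½mv²_min = −U = |kQq|/r.
|U| = |kQq|/r = (8.99×10⁹ N·m²/C²)(9.12×10⁻⁹)(4.06×10⁻⁹)/(0.223) = 1.49×10⁻⁶ J.
v_min = √(2|U|/m) = √(2·1.49×10⁻⁶/0.0385) = 8.81×10⁻³ m/s.

8.81×10⁻³ m/s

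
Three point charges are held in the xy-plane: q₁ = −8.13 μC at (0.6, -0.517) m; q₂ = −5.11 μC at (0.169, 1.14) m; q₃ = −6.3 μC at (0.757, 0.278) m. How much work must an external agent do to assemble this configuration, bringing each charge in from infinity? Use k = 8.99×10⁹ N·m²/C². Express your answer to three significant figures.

1.06 J

The assembly work is the sum of pairwise potential energies, U = Σ_{i<j} kqᵢqⱼ/rᵢⱼ.
Pair separations: r₁₂ = 1.71 m, r₁₃ = 0.810 m, r₂₃ = 1.04 m.
U = (0.218) + (0.568) + (0.277) = 1.06 J.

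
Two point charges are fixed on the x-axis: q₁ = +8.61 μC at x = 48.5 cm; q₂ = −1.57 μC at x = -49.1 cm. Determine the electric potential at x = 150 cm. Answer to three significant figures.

The total potential is the scalar sum of each charge's contribution, V = Σ kqᵢ/rᵢ.
Distances from the field point to each charge: r₁ = 1.02 m, r₂ = 1.99 m.
V = k[(8.61×10⁻⁶)/(1.02) + (-1.57×10⁻⁶)/(1.99)] = 6.92×10⁴ V.

6.92×10⁴ V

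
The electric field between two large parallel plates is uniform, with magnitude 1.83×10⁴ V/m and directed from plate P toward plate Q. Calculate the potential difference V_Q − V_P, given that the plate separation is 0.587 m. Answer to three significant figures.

In a uniform field, potential decreases in the direction of E: ΔV = −E·d for a displacement d parallel to E.
Going from P to Q is a displacement of 0.587 m along the field, so V_Q − V_P = −Ed = -1.07×10⁴ V.

-1.07×10⁴ V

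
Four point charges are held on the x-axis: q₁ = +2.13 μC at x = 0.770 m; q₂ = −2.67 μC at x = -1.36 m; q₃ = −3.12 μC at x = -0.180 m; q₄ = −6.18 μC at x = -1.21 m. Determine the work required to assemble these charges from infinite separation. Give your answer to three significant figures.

The work to assemble the configuration equals its total potential energy, U = Σ kqᵢqⱼ/rᵢⱼ over all pairs.
Pair separations: r₁₂ = 2.13 m, r₁₃ = 0.950 m, r₁₄ = 1.98 m, r₂₃ = 1.18 m, r₂₄ = 0.150 m, r₃₄ = 1.03 m.
Summing all 6 pair terms gives U = 1.07 J.

1.07 J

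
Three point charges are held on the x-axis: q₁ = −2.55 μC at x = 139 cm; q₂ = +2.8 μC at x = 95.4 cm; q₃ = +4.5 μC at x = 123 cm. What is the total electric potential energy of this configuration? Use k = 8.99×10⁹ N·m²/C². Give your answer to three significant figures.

The assembly work is the sum of pairwise potential energies, U = Σ_{i<j} kqᵢqⱼ/rᵢⱼ.
Pair separations: r₁₂ = 0.436 m, r₁₃ = 0.160 m, r₂₃ = 0.276 m.
U = (-0.147) + (-0.645) + (0.410) = -0.382 J.

-0.382 J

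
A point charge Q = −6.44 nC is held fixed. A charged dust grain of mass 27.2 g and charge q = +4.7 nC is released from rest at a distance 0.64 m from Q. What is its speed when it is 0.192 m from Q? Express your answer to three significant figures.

Only the electrostatic force acts, so mechanical energy is conserved: ½mv² = U₁ − U₂ = kQq(1/r₁ − 1/r₂).
U₁ − U₂ = (8.99×10⁹ N·m²/C²)(-6.44×10⁻⁹ C)(4.70×10⁻⁹ C)(1/0.640 − 1/0.192) = 9.92×10⁻⁷ J.
v = √(2·9.92×10⁻⁷/0.0272) = 8.54×10⁻³ m/s.

8.54×10⁻³ m/s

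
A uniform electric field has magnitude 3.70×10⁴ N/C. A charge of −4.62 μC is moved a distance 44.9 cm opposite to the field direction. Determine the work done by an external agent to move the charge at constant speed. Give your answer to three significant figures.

The potential change for a displacement 44.9 cm opposite to the field direction is ΔV = +Ed = 1.66×10⁴ V.
W_ext = qΔV = -0.0768 J.

-0.0768 J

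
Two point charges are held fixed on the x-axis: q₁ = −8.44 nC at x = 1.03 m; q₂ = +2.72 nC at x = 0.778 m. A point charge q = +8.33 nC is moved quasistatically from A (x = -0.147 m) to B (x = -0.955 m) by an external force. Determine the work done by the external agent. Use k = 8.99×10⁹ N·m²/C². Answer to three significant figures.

For quasistatic motion the external work equals the change in potential energy: W_ext = qΔV = q(V_B − V_A).
At A: distances to the source charges are 1.18 m, 0.925 m; V_A = Σ kqᵢ/rᵢ = -38.0 V.
At B: distances to the source charges are 1.98 m, 1.73 m; V_B = Σ kqᵢ/rᵢ = -24.1 V.
ΔV = V_B − V_A = 13.9 V.
W_ext = qΔV = (8.33×10⁻⁹ C)(13.9 V) = 1.16×10⁻⁷ J.

1.16×10⁻⁷ J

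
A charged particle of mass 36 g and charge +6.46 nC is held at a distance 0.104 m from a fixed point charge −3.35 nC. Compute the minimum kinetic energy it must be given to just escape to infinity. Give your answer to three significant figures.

To just escape, total mechanical energy must reach zero at infinity: ½mv²_min + U = 0, so ½mv²_min = −U = |kQq|/r.
|U| = |kQq|/r = (8.99×10⁹ N·m²/C²)(3.35×10⁻⁹)(6.46×10⁻⁹)/(0.104) = 1.87×10⁻⁶ J.

1.87×10⁻⁶ J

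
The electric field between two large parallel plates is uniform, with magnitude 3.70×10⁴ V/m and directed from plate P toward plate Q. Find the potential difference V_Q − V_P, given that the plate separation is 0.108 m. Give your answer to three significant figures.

-4000 V

In a uniform field, potential decreases in the direction of E: ΔV = −E·d for a displacement d parallel to E.
Going from P to Q is a displacement of 0.108 m along the field, so V_Q − V_P = −Ed = -4000 V.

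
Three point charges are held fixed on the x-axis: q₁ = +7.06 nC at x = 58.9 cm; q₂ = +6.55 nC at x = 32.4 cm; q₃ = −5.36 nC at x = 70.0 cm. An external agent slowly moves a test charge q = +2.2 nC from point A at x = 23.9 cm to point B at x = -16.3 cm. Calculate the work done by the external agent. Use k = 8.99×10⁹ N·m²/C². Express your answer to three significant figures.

For quasistatic motion the external work equals the change in potential energy: W_ext = qΔV = q(V_B − V_A).
At A: distances to the source charges are 0.350 m, 0.0850 m, 0.461 m; V_A = Σ kqᵢ/rᵢ = 770 V.
At B: distances to the source charges are 0.752 m, 0.487 m, 0.863 m; V_B = Σ kqᵢ/rᵢ = 149 V.
ΔV = V_B − V_A = -620 V.
W_ext = qΔV = (2.20×10⁻⁹ C)(-620 V) = -1.36×10⁻⁶ J.

-1.36×10⁻⁶ J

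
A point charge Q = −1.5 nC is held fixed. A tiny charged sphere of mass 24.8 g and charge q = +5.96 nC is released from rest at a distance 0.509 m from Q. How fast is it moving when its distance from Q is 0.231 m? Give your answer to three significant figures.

3.91×10⁻³ m/s

Only the electrostatic force acts, so mechanical energy is conserved: ½mv² = U₁ − U₂ = kQq(1/r₁ − 1/r₂).
U₁ − U₂ = (8.99×10⁹ N·m²/C²)(-1.50×10⁻⁹ C)(5.96×10⁻⁹ C)(1/0.509 − 1/0.231) = 1.90×10⁻⁷ J.
v = √(2·1.90×10⁻⁷/0.0248) = 3.91×10⁻³ m/s.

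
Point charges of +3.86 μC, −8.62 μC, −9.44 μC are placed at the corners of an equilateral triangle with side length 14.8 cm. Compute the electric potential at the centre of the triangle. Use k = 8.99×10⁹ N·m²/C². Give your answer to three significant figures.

The total potential is the scalar sum of each charge's contribution, V = Σ kqᵢ/rᵢ.
The distance from each vertex to the centroid is a/√3 = 0.0854 m.
V = k[(3.86×10⁻⁶)/(0.0854) + (-8.62×10⁻⁶)/(0.0854) + (-9.44×10⁻⁶)/(0.0854)] = -1.49×10⁶ V.

-1.49×10⁶ V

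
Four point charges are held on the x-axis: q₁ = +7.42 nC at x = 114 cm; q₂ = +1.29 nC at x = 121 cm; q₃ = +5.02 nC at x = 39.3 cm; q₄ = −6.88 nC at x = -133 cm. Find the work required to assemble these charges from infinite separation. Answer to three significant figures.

The work to assemble the configuration equals its total potential energy, U = Σ kqᵢqⱼ/rᵢⱼ over all pairs.
Pair separations: r₁₂ = 0.0700 m, r₁₃ = 0.747 m, r₁₄ = 2.47 m, r₂₃ = 0.817 m, r₂₄ = 2.54 m, r₃₄ = 1.72 m.
Summing all 6 pair terms gives U = 1.35×10⁻⁶ J.

1.35×10⁻⁶ J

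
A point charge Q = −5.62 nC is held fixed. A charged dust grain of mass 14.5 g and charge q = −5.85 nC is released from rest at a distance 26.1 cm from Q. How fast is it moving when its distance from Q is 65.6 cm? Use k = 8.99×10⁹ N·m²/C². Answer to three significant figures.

Only the electrostatic force acts, so mechanical energy is conserved: ½mv² = U₁ − U₂ = kQq(1/r₁ − 1/r₂).
U₁ − U₂ = (8.99×10⁹ N·m²/C²)(-5.62×10⁻⁹ C)(-5.85×10⁻⁹ C)(1/0.261 − 1/0.656) = 6.82×10⁻⁷ J.
v = √(2·6.82×10⁻⁷/0.0145) = 9.70×10⁻³ m/s.

9.70×10⁻³ m/s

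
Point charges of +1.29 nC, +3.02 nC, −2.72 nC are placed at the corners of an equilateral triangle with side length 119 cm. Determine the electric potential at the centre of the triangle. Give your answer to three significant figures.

20.8 V

Electric potential is a scalar, so the contributions from each charge add algebraically: V = Σ kqᵢ/rᵢ.
The distance from each vertex to the centroid is a/√3 = 0.687 m.
V = k[(1.29×10⁻⁹)/(0.687) + (3.02×10⁻⁹)/(0.687) + (-2.72×10⁻⁹)/(0.687)] = 20.8 V.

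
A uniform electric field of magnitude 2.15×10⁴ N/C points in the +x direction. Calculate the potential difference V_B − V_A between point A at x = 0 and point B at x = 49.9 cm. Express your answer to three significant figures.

In a uniform field, potential decreases in the direction of E: V_B − V_A = −E·Δx.
V_B − V_A = −(2.15×10⁴ V/m)(0.499 m) = -1.07×10⁴ V.

-1.07×10⁴ V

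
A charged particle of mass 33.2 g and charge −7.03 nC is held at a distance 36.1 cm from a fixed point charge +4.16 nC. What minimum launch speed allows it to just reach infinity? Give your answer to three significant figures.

To just escape, total mechanical energy must reach zero at infinity: ½mv²_min + U = 0, so ½mv²_min = −U = |kQq|/r.
|U| = |kQq|/r = (8.99×10⁹ N·m²/C²)(4.16×10⁻⁹)(7.03×10⁻⁹)/(0.361) = 7.28×10⁻⁷ J.
v_min = √(2|U|/m) = √(2·7.28×10⁻⁷/0.0332) = 6.62×10⁻³ m/s.

6.62×10⁻³ m/s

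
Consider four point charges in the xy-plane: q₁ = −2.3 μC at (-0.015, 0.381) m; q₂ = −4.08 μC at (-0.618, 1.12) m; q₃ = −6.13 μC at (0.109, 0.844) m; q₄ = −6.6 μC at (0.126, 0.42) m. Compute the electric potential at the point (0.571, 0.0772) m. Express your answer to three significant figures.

-2.22×10⁵ V

The total potential is the scalar sum of each charge's contribution, V = Σ kqᵢ/rᵢ.
Distances from the field point to each charge: r₁ = 0.660 m, r₂ = 1.58 m, r₃ = 0.895 m, r₄ = 0.562 m.
V = k[(-2.30×10⁻⁶)/(0.660) + (-4.08×10⁻⁶)/(1.58) + (-6.13×10⁻⁶)/(0.895) + (-6.60×10⁻⁶)/(0.562)] = -2.22×10⁵ V.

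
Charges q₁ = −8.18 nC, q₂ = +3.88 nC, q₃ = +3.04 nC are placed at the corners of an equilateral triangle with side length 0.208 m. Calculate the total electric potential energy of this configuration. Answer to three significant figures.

The assembly work is the sum of pairwise potential energies, U = Σ_{i<j} kqᵢqⱼ/rᵢⱼ.
All three pair separations equal the side length, 0.208 m.
U = (-1.37×10⁻⁶) + (-1.07×10⁻⁶) + (5.10×10⁻⁷) = -1.94×10⁻⁶ J.

-1.94×10⁻⁶ J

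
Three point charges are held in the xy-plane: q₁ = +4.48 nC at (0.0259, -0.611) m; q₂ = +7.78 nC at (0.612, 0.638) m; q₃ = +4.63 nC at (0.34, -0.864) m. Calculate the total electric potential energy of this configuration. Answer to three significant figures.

The assembly work is the sum of pairwise potential energies, U = Σ_{i<j} kqᵢqⱼ/rᵢⱼ.
Pair separations: r₁₂ = 1.38 m, r₁₃ = 0.403 m, r₂₃ = 1.53 m.
U = (2.27×10⁻⁷) + (4.62×10⁻⁷) + (2.12×10⁻⁷) = 9.02×10⁻⁷ J.

9.02×10⁻⁷ J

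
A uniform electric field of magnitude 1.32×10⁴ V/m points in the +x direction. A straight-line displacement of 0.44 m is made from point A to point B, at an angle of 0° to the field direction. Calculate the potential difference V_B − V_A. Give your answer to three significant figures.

Only the component of displacement along E changes the potential: ΔV = −E·d·cosθ.
ΔV = −(1.32×10⁴ V/m)(0.440 m)cos0° = -5810 V.

-5810 V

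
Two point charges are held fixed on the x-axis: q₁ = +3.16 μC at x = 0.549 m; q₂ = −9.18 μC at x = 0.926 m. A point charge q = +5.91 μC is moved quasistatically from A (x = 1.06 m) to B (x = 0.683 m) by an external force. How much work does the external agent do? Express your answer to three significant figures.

2.56 J

For quasistatic motion the external work equals the change in potential energy: W_ext = qΔV = q(V_B − V_A).
At A: distances to the source charges are 0.511 m, 0.134 m; V_A = Σ kqᵢ/rᵢ = -5.60×10⁵ V.
At B: distances to the source charges are 0.134 m, 0.243 m; V_B = Σ kqᵢ/rᵢ = -1.28×10⁵ V.
ΔV = V_B − V_A = 4.33×10⁵ V.
W_ext = qΔV = (5.91×10⁻⁶ C)(4.33×10⁵ V) = 2.56 J.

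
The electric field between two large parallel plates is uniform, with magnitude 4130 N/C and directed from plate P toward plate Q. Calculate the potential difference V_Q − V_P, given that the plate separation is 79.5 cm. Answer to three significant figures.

In a uniform field, potential decreases in the direction of E: ΔV = −E·d for a displacement d parallel to E.
Going from P to Q is a displacement of 79.5 cm along the field, so V_Q − V_P = −Ed = -3280 V.

-3280 V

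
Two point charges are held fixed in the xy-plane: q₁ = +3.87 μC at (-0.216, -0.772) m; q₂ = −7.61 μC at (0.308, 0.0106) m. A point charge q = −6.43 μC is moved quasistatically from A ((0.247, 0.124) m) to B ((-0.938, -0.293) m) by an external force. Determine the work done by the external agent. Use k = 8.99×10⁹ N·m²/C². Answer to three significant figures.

For quasistatic motion the external work equals the change in potential energy: W_ext = qΔV = q(V_B − V_A).
At A: distances to the source charges are 1.01 m, 0.129 m; V_A = Σ kqᵢ/rᵢ = -4.97×10⁵ V.
At B: distances to the source charges are 0.866 m, 1.28 m; V_B = Σ kqᵢ/rᵢ = -1.32×10⁴ V.
ΔV = V_B − V_A = 4.84×10⁵ V.
W_ext = qΔV = (-6.43×10⁻⁶ C)(4.84×10⁵ V) = -3.11 J.

-3.11 J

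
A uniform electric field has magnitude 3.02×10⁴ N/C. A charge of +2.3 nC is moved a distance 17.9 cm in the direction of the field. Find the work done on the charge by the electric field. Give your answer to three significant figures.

1.24×10⁻⁵ J

The potential change for a displacement 17.9 cm in the direction of the field is ΔV = −Ed = -5410 V.
W_field = −qΔV = 1.24×10⁻⁵ J.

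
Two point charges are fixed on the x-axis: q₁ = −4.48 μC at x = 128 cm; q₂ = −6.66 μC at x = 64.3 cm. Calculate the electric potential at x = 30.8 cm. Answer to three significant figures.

The total potential is the scalar sum of each charge's contribution, V = Σ kqᵢ/rᵢ.
Distances from the field point to each charge: r₁ = 0.972 m, r₂ = 0.335 m.
V = k[(-4.48×10⁻⁶)/(0.972) + (-6.66×10⁻⁶)/(0.335)] = -2.20×10⁵ V.

-2.20×10⁵ V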